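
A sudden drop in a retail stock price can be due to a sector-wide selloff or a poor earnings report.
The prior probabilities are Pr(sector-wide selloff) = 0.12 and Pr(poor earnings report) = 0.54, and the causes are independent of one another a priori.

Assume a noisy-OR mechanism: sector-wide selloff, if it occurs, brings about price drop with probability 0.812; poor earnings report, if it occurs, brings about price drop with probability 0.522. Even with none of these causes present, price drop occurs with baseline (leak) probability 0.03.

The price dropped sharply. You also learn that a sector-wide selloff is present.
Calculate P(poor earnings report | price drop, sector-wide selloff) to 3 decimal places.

Under noisy-OR, P(price drop | causes) = 1 − (1−0.03)·∏(1−qᵢ) over the active causes.
Sum P(price drop|·) weighted by the priors over both values of poor earnings report:
  P(price drop | sector-wide selloff) = 0.81764*0.46 + 0.912832*0.54
        = 0.376114 + 0.492929 = 0.869043
Keeping only the poor earnings report-present terms gives 0.492929, so
  P(poor earnings report | price drop, sector-wide selloff) = 0.492929 / 0.869043 ≈ 0.567

P(poor earnings report | price drop, sector-wide selloff) ≈ 0.567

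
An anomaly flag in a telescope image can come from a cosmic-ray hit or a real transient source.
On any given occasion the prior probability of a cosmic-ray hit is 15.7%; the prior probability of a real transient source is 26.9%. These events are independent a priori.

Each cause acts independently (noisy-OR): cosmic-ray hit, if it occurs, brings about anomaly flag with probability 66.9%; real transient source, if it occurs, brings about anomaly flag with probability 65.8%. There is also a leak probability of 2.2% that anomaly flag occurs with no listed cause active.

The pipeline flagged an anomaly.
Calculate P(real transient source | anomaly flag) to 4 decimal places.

P(real transient source | anomaly flag) ≈ 0.6740

Under noisy-OR, P(anomaly flag | causes) = 1 − (1−0.022)·∏(1−qᵢ) over the active causes.
P(anomaly flag) = 0.022*0.843*0.731 + 0.665524*0.843*0.269 + 0.676282*0.157*0.731 + 0.889288*0.157*0.269 = 0.013557 + 0.150919 + 0.077615 + 0.037557 = 0.279648
Restricting to configurations with real transient source present: 0.150919 + 0.037557 = 0.188476.
P(real transient source | anomaly flag) = 0.188476 / 0.279648 ≈ 0.6740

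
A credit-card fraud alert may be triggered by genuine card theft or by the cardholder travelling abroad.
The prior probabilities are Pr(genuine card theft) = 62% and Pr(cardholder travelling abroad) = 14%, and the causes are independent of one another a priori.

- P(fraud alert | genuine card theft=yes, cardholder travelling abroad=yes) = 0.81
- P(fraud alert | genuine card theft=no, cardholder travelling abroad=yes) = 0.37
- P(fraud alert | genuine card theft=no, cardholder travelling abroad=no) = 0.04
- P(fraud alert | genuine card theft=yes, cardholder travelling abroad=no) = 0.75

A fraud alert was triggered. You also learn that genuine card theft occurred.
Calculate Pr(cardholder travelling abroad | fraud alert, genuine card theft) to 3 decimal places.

P(fraud alert | genuine card theft) = 0.75·0.86 + 0.81·0.14 = 0.645000 + 0.113400 = 0.758400
Of this, 0.113400 comes from 0.81·0.14 (the cardholder travelling abroad=true cases).
Hence the posterior is 0.113400/0.758400 ≈ 0.150.

Pr(cardholder travelling abroad | fraud alert, genuine card theft) ≈ 0.150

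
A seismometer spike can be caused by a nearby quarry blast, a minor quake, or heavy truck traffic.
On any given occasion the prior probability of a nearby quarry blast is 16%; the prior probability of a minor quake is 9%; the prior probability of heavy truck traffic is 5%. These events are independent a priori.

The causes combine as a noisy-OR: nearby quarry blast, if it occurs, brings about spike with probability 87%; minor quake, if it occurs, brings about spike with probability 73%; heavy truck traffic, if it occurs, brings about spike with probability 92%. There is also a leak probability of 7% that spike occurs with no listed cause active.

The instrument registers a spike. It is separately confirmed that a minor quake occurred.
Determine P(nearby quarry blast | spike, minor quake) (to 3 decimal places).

Under noisy-OR, P(spike | causes) = 1 − (1−0.07)·∏(1−qᵢ) over the active causes.
Sum P(spike|·) weighted by the priors over the 4 (nearby quarry blast, heavy truck traffic) configurations:
  P(spike | minor quake) = 0.7489·0.84·0.95 + 0.979912·0.84·0.05 + 0.967357·0.16·0.95 + 0.997389·0.16·0.05
        = 0.597622 + 0.041156 + 0.147038 + 0.007979 = 0.793795
Keeping only the nearby quarry blast-present terms gives 0.155017, so
  P(nearby quarry blast | spike, minor quake) = 0.155017 / 0.793795 ≈ 0.195

P(nearby quarry blast | spike, minor quake) ≈ 0.195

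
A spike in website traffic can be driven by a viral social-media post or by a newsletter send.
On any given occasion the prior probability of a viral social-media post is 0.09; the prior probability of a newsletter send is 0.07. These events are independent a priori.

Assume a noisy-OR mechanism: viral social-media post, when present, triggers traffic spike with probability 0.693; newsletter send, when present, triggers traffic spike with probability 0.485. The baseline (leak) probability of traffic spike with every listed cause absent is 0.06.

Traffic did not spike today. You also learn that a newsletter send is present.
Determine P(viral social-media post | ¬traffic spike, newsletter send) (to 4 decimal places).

P(viral social-media post | ¬traffic spike, newsletter send) ≈ 0.0295

Under noisy-OR, P(traffic spike | causes) = 1 − (1−0.06)·∏(1−qᵢ) over the active causes.
By total probability over both values of viral social-media post:
  P(¬traffic spike | newsletter send) = 0.4841*0.91 + 0.148619*0.09
        = 0.440531 + 0.013376 = 0.453907
Configurations with viral social-media post contribute 0.013376, so
  P(viral social-media post | ¬traffic spike, newsletter send) = 0.013376 / 0.453907 ≈ 0.0295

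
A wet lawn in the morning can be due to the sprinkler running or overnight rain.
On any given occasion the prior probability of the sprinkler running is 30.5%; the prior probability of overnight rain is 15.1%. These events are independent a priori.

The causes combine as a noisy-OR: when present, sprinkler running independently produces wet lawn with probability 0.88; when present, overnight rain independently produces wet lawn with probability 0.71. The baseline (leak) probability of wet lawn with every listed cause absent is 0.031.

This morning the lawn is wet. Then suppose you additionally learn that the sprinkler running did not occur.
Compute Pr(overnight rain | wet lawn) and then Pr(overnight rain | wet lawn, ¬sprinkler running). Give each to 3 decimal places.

Pr(overnight rain | wet lawn) ≈ 0.327; Pr(overnight rain | wet lawn, ¬sprinkler running) ≈ 0.805

Under noisy-OR, P(wet lawn | causes) = 1 − (1−0.031)·∏(1−qᵢ) over the active causes.
Enumerate the 4 (sprinkler running, overnight rain) configurations and weight by the priors:
  P(wet lawn) = 0.031·0.695·0.849 + 0.71899·0.695·0.151 + 0.88372·0.305·0.849 + 0.966279·0.305·0.151
        = 0.018292 + 0.075454 + 0.228835 + 0.044502 = 0.367083
Keeping only the overnight rain-present terms gives 0.119956, so
  P(overnight rain | wet lawn) = 0.119956 / 0.367083 ≈ 0.327

With the extra evidence:
P(wet lawn | ¬sprinkler running) = 0.031*0.849 + 0.71899*0.151 = 0.026319 + 0.108567 = 0.134886
The overnight rain-present share is 0.71899*0.151 = 0.108567.
Hence the posterior is 0.108567/0.134886 ≈ 0.805.
Ruling out sprinkler running raises the posterior on overnight rain — the flip side of explaining away.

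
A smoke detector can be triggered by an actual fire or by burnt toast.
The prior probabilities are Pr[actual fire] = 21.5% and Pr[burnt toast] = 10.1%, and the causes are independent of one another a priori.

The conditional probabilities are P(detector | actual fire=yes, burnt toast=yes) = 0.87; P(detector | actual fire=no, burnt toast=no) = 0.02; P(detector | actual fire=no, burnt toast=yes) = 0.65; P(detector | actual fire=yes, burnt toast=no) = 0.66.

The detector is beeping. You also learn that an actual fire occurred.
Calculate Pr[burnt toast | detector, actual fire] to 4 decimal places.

Pr[burnt toast | detector, actual fire] ≈ 0.1290

For the numerator, keep only burnt toast=true terms: 0.87*0.101 = 0.087870
Normalizer over all consistent configurations: 0.66*0.899 + 0.87*0.101 = 0.681210
P(burnt toast | detector, actual fire) = 0.087870/0.681210 ≈ 0.1290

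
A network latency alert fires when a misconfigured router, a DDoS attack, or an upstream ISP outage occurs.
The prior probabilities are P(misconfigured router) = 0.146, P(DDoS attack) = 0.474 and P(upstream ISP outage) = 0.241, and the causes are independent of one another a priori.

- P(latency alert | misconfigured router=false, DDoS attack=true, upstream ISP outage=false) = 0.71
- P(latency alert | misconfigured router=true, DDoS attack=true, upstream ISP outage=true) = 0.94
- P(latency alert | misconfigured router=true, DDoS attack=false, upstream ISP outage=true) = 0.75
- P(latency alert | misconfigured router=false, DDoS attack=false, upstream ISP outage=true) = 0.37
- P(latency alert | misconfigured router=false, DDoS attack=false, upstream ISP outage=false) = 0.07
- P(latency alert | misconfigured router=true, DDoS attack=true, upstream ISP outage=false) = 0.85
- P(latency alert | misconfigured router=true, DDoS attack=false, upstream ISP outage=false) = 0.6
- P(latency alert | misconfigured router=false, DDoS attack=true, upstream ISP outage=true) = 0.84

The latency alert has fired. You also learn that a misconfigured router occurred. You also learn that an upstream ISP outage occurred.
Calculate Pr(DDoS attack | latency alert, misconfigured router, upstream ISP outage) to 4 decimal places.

For the numerator, keep only DDoS attack=true terms: 0.94·0.474 = 0.445560
The normalizing constant is 0.75·0.526 + 0.94·0.474 = 0.840060
Posterior = 0.445560 / 0.840060 ≈ 0.5304

Pr(DDoS attack | latency alert, misconfigured router, upstream ISP outage) ≈ 0.5304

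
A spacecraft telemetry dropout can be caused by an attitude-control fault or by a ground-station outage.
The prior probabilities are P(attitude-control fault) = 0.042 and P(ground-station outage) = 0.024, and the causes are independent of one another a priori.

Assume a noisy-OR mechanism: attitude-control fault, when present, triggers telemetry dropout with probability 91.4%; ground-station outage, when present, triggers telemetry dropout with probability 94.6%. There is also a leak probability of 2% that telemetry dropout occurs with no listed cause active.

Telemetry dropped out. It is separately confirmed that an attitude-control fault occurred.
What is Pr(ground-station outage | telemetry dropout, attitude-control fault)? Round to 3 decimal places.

Under noisy-OR, P(telemetry dropout | causes) = 1 − (1−0.02)·∏(1−qᵢ) over the active causes.
P(telemetry dropout | attitude-control fault) = 0.91572*0.976 + 0.995449*0.024 = 0.893743 + 0.023891 = 0.917634
Of this, 0.023891 comes from 0.995449*0.024 (the ground-station outage=true cases).
P(ground-station outage | telemetry dropout, attitude-control fault) = 0.023891 / 0.917634 ≈ 0.026

Pr(ground-station outage | telemetry dropout, attitude-control fault) ≈ 0.026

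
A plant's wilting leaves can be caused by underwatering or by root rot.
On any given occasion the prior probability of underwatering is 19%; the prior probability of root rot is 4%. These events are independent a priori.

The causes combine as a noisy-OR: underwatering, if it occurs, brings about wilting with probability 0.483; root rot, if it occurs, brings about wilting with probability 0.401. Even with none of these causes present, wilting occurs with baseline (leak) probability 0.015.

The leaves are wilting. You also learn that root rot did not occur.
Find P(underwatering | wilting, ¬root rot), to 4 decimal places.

Under noisy-OR, P(wilting | causes) = 1 − (1−0.015)·∏(1−qᵢ) over the active causes.
By total probability over both values of underwatering:
  P(wilting | ¬root rot) = 0.015×0.81 + 0.490755×0.19
        = 0.012150 + 0.093243 = 0.105393
The terms with underwatering present sum to 0.093243, so
  P(underwatering | wilting, ¬root rot) = 0.093243 / 0.105393 ≈ 0.8847

P(underwatering | wilting, ¬root rot) ≈ 0.8847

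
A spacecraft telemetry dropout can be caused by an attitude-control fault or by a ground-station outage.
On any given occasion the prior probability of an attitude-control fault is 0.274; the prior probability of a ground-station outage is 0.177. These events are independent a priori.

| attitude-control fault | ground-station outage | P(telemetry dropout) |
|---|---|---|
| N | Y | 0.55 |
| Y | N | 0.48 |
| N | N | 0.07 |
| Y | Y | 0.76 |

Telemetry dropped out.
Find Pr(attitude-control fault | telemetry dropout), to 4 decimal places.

P(telemetry dropout) = 0.07×0.726×0.823 + 0.55×0.726×0.177 + 0.48×0.274×0.823 + 0.76×0.274×0.177 = 0.041825 + 0.070676 + 0.108241 + 0.036858 = 0.257600
The attitude-control fault-present share is 0.108241 + 0.036858 = 0.145099.
Hence the posterior is 0.145099/0.257600 ≈ 0.5633.

Pr(attitude-control fault | telemetry dropout) ≈ 0.5633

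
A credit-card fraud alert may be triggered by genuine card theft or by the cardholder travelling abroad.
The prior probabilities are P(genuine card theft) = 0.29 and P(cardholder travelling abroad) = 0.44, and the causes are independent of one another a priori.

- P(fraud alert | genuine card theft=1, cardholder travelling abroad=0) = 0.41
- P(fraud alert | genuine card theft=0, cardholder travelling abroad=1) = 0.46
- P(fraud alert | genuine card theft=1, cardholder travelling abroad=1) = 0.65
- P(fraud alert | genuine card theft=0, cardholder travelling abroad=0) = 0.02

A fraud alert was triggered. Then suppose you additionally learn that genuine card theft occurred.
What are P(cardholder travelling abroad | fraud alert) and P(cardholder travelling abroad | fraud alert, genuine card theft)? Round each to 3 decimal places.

For the numerator, keep only cardholder travelling abroad=true terms: 0.143704 + 0.082940 = 0.226644
The normalizing constant is 0.02·0.71·0.56 + 0.46·0.71·0.44 + 0.41·0.29·0.56 + 0.65·0.29·0.44 = 0.301180
P(cardholder travelling abroad | fraud alert) = 0.226644/0.301180 ≈ 0.753

Now condition on the additional information:
Weight on cardholder travelling abroad=true, given the evidence: 0.65×0.44 = 0.286000
Denominator P(fraud alert | genuine card theft): 0.41×0.56 + 0.65×0.44 = 0.515600
Posterior = 0.286000 / 0.515600 ≈ 0.555

P(cardholder travelling abroad | fraud alert) ≈ 0.753; P(cardholder travelling abroad | fraud alert, genuine card theft) ≈ 0.555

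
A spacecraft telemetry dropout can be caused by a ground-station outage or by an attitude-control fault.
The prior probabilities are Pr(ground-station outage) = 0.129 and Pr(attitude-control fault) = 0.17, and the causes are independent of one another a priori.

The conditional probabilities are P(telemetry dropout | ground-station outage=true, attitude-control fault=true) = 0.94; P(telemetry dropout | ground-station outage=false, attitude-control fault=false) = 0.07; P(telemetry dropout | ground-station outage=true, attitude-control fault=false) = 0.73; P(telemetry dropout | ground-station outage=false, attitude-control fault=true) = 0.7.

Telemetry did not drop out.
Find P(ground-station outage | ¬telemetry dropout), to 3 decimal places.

P(ground-station outage | ¬telemetry dropout) ≈ 0.040

Sum P(¬telemetry dropout|·) weighted by the priors over the 4 (ground-station outage, attitude-control fault) configurations:
  P(¬telemetry dropout) = 0.93*0.871*0.83 + 0.3*0.871*0.17 + 0.27*0.129*0.83 + 0.06*0.129*0.17
        = 0.672325 + 0.044421 + 0.028909 + 0.001316 = 0.746971
Configurations with ground-station outage contribute 0.030225, so
  P(ground-station outage | ¬telemetry dropout) = 0.030225 / 0.746971 ≈ 0.040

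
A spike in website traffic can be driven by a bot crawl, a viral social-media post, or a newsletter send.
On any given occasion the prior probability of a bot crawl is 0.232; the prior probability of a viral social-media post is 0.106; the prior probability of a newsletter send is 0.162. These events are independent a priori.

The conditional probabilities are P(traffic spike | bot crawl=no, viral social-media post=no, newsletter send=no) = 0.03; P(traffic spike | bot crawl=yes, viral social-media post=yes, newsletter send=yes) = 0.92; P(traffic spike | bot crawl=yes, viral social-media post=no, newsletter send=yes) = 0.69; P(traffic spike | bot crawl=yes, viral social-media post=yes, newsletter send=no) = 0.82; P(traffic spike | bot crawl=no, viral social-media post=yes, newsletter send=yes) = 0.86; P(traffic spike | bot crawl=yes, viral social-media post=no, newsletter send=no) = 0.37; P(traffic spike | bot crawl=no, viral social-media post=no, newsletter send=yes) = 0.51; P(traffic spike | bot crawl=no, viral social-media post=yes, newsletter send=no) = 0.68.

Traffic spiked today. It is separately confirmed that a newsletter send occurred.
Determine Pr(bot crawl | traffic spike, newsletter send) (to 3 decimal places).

Pr(bot crawl | traffic spike, newsletter send) ≈ 0.283

For the numerator, keep only bot crawl=true terms: 0.143112 + 0.022625 = 0.165737
Denominator P(traffic spike | newsletter send): 0.51×0.768×0.894 + 0.86×0.768×0.106 + 0.69×0.232×0.894 + 0.92×0.232×0.106 = 0.585910
Posterior = 0.165737 / 0.585910 ≈ 0.283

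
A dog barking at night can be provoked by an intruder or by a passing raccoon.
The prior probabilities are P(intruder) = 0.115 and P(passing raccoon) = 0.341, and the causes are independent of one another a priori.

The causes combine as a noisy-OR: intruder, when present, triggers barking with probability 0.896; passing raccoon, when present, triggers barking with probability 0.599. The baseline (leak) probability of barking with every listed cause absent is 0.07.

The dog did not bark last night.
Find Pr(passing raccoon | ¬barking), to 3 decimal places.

Under noisy-OR, P(barking | causes) = 1 − (1−0.07)·∏(1−qᵢ) over the active causes.
Sum P(¬barking|·) weighted by the priors over the 4 (intruder, passing raccoon) configurations:
  P(¬barking) = 0.93·0.885·0.659 + 0.37293·0.885·0.341 + 0.09672·0.115·0.659 + 0.038785·0.115·0.341
        = 0.542390 + 0.112545 + 0.007330 + 0.001521 = 0.663786
The terms with passing raccoon present sum to 0.114066, so
  P(passing raccoon | ¬barking) = 0.114066 / 0.663786 ≈ 0.172

Pr(passing raccoon | ¬barking) ≈ 0.172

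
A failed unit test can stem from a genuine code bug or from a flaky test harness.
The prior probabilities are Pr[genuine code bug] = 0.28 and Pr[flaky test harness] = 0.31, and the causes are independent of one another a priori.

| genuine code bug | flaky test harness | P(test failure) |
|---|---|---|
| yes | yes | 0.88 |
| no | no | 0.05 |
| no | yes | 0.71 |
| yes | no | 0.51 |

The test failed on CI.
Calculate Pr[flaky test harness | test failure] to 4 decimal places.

Numerator (weight on configurations with flaky test harness): 0.158472 + 0.076384 = 0.234856
Normalizer over all consistent configurations: 0.05·0.72·0.69 + 0.71·0.72·0.31 + 0.51·0.28·0.69 + 0.88·0.28·0.31 = 0.358228
P(flaky test harness | test failure) = 0.234856/0.358228 ≈ 0.6556

Pr[flaky test harness | test failure] ≈ 0.6556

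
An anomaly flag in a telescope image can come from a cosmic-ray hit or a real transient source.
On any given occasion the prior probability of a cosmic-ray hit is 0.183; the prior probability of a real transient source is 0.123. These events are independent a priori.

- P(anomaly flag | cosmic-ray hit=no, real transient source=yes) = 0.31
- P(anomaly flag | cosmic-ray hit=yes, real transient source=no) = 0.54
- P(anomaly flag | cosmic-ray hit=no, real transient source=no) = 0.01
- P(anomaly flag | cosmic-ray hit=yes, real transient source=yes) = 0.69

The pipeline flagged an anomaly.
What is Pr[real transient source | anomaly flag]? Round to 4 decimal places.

Numerator (weight on configurations with real transient source): 0.031152 + 0.015531 = 0.046683
Denominator P(anomaly flag): 0.01×0.817×0.877 + 0.31×0.817×0.123 + 0.54×0.183×0.877 + 0.69×0.183×0.123 = 0.140513
P(real transient source | anomaly flag) = 0.046683/0.140513 ≈ 0.3322

Pr[real transient source | anomaly flag] ≈ 0.3322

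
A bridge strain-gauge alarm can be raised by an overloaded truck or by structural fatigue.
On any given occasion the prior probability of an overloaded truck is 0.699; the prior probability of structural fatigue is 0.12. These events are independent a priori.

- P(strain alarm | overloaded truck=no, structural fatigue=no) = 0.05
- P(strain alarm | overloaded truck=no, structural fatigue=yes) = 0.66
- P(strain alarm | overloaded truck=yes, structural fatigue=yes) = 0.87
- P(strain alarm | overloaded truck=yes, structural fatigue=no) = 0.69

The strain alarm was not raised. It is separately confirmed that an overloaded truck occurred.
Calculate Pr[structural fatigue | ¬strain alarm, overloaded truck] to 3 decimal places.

Pr[structural fatigue | ¬strain alarm, overloaded truck] ≈ 0.054

Enumerate both values of structural fatigue and weight by the priors:
  P(¬strain alarm | overloaded truck) = 0.31·0.88 + 0.13·0.12
        = 0.272800 + 0.015600 = 0.288400
The terms with structural fatigue present sum to 0.015600, so
  P(structural fatigue | ¬strain alarm, overloaded truck) = 0.015600 / 0.288400 ≈ 0.054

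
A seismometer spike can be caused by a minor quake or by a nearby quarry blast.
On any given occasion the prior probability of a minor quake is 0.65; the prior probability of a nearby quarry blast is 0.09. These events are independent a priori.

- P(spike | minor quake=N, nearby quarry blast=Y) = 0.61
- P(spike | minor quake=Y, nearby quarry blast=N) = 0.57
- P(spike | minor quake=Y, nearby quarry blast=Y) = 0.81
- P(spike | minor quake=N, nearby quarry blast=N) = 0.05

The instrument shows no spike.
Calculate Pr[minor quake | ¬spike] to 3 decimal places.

By total probability over the 4 (minor quake, nearby quarry blast) configurations:
  P(¬spike) = 0.95×0.35×0.91 + 0.39×0.35×0.09 + 0.43×0.65×0.91 + 0.19×0.65×0.09
        = 0.302575 + 0.012285 + 0.254345 + 0.011115 = 0.580320
The terms with minor quake present sum to 0.265460, so
  P(minor quake | ¬spike) = 0.265460 / 0.580320 ≈ 0.457

Pr[minor quake | ¬spike] ≈ 0.457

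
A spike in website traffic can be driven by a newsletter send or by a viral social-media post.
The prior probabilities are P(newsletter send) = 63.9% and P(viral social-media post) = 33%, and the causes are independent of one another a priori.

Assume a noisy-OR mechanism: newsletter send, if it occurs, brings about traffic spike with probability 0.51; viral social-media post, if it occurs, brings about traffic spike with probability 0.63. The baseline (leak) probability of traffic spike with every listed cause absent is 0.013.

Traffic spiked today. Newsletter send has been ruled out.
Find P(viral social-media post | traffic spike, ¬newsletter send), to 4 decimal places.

Under noisy-OR, P(traffic spike | causes) = 1 − (1−0.013)·∏(1−qᵢ) over the active causes.
Weight on viral social-media post=true, given the evidence: 0.63481·0.33 = 0.209487
Denominator P(traffic spike | ¬newsletter send): 0.013·0.67 + 0.63481·0.33 = 0.218197
P(viral social-media post | traffic spike, ¬newsletter send) = 0.209487/0.218197 ≈ 0.9601

P(viral social-media post | traffic spike, ¬newsletter send) ≈ 0.9601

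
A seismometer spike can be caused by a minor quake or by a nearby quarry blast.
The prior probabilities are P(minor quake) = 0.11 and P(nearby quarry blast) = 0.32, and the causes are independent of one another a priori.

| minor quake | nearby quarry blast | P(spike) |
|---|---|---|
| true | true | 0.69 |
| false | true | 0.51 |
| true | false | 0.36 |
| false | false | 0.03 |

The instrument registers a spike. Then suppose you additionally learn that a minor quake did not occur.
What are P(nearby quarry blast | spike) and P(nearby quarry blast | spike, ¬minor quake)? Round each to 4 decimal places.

Enumerate the 4 (minor quake, nearby quarry blast) configurations and weight by the priors:
  P(spike) = 0.03·0.89·0.68 + 0.51·0.89·0.32 + 0.36·0.11·0.68 + 0.69·0.11·0.32
        = 0.018156 + 0.145248 + 0.026928 + 0.024288 = 0.214620
The terms with nearby quarry blast present sum to 0.169536, so
  P(nearby quarry blast | spike) = 0.169536 / 0.214620 ≈ 0.7899

With the extra evidence:
Sum P(spike|·) weighted by the priors over both values of nearby quarry blast:
  P(spike | ¬minor quake) = 0.03×0.68 + 0.51×0.32
        = 0.020400 + 0.163200 = 0.183600
Configurations with nearby quarry blast contribute 0.163200, so
  P(nearby quarry blast | spike, ¬minor quake) = 0.163200 / 0.183600 ≈ 0.8889
Ruling out minor quake raises the posterior on nearby quarry blast — the flip side of explaining away.

P(nearby quarry blast | spike) ≈ 0.7899; P(nearby quarry blast | spike, ¬minor quake) ≈ 0.8889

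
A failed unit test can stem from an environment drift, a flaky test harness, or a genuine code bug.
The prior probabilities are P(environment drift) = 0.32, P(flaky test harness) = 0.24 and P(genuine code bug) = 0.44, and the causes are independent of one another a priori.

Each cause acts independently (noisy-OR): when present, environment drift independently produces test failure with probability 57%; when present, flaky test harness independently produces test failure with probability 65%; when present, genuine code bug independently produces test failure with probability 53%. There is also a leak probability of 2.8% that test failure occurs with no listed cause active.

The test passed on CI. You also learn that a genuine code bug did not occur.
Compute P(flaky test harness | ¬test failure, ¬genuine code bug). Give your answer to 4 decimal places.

P(flaky test harness | ¬test failure, ¬genuine code bug) ≈ 0.0995

Under noisy-OR, P(test failure | causes) = 1 − (1−0.028)·∏(1−qᵢ) over the active causes.
P(¬test failure | ¬genuine code bug) = 0.972×0.68×0.76 + 0.3402×0.68×0.24 + 0.41796×0.32×0.76 + 0.146286×0.32×0.24 = 0.502330 + 0.055521 + 0.101648 + 0.011235 = 0.670734
Restricting to configurations with flaky test harness present: 0.055521 + 0.011235 = 0.066756.
Hence the posterior is 0.066756/0.670734 ≈ 0.0995.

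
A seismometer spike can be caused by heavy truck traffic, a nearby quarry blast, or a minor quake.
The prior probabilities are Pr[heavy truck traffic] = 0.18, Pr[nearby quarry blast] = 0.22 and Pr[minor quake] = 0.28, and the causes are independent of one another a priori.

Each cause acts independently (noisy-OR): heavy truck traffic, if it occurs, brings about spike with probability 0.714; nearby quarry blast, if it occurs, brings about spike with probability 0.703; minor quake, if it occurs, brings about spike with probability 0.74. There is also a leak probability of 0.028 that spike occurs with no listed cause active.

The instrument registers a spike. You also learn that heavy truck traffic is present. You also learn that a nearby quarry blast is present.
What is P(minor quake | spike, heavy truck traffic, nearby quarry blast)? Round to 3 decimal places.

P(minor quake | spike, heavy truck traffic, nearby quarry blast) ≈ 0.293

Under noisy-OR, P(spike | causes) = 1 − (1−0.028)·∏(1−qᵢ) over the active causes.
By total probability over both values of minor quake:
  P(spike | heavy truck traffic, nearby quarry blast) = 0.917436×0.72 + 0.978533×0.28
        = 0.660554 + 0.273989 = 0.934543
Keeping only the minor quake-present terms gives 0.273989, so
  P(minor quake | spike, heavy truck traffic, nearby quarry blast) = 0.273989 / 0.934543 ≈ 0.293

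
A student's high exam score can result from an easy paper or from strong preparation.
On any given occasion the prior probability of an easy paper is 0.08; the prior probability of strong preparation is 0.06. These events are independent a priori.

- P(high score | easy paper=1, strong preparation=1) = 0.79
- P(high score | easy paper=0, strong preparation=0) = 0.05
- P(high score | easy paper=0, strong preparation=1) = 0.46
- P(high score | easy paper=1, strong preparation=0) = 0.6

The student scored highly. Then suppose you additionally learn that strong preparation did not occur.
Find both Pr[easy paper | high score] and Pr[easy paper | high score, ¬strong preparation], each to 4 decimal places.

P(high score) = 0.05*0.92*0.94 + 0.46*0.92*0.06 + 0.6*0.08*0.94 + 0.79*0.08*0.06 = 0.043240 + 0.025392 + 0.045120 + 0.003792 = 0.117544
Restricting to configurations with easy paper present: 0.045120 + 0.003792 = 0.048912.
So P(easy paper | high score) = 0.048912/0.117544 ≈ 0.4161.

Now also conditioning on strong preparation≠true:
Enumerate both values of easy paper and weight by the priors:
  P(high score | ¬strong preparation) = 0.05*0.92 + 0.6*0.08
        = 0.046000 + 0.048000 = 0.094000
Keeping only the easy paper-present terms gives 0.048000, so
  P(easy paper | high score, ¬strong preparation) = 0.048000 / 0.094000 ≈ 0.5106

Pr[easy paper | high score] ≈ 0.4161; Pr[easy paper | high score, ¬strong preparation] ≈ 0.5106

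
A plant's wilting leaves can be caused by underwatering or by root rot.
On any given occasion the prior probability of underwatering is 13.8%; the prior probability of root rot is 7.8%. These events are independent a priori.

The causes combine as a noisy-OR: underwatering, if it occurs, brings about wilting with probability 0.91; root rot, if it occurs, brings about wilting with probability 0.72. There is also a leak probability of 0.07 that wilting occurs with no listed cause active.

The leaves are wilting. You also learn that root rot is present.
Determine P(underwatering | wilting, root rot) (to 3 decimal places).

P(underwatering | wilting, root rot) ≈ 0.174

Under noisy-OR, P(wilting | causes) = 1 − (1−0.07)·∏(1−qᵢ) over the active causes.
Weight on underwatering=true, given the evidence: 0.976564×0.138 = 0.134766
Normalizer over all consistent configurations: 0.7396×0.862 + 0.976564×0.138 = 0.772301
Posterior = 0.134766 / 0.772301 ≈ 0.174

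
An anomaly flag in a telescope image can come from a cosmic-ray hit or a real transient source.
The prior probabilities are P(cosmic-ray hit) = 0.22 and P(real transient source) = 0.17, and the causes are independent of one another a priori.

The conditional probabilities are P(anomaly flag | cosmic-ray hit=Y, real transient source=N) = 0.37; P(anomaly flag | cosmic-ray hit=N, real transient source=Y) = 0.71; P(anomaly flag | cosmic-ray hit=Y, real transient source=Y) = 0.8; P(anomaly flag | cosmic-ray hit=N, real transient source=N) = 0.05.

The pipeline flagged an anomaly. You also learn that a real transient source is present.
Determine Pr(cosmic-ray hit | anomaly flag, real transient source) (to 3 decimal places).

Pr(cosmic-ray hit | anomaly flag, real transient source) ≈ 0.241

Enumerate both values of cosmic-ray hit and weight by the priors:
  P(anomaly flag | real transient source) = 0.71×0.78 + 0.8×0.22
        = 0.553800 + 0.176000 = 0.729800
Configurations with cosmic-ray hit contribute 0.176000, so
  P(cosmic-ray hit | anomaly flag, real transient source) = 0.176000 / 0.729800 ≈ 0.241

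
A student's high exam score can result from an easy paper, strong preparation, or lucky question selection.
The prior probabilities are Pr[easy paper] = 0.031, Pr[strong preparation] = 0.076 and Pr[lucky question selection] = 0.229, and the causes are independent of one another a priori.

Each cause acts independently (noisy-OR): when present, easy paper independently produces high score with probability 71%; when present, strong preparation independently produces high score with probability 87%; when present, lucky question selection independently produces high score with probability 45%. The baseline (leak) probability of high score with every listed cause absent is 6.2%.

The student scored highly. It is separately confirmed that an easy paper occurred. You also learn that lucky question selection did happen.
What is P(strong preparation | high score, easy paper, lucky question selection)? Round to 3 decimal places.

P(strong preparation | high score, easy paper, lucky question selection) ≈ 0.087

Under noisy-OR, P(high score | causes) = 1 − (1−0.062)·∏(1−qᵢ) over the active causes.
P(high score | easy paper, lucky question selection) = 0.850389×0.924 + 0.980551×0.076 = 0.785759 + 0.074522 = 0.860281
The strong preparation-present share is 0.980551×0.076 = 0.074522.
Hence the posterior is 0.074522/0.860281 ≈ 0.087.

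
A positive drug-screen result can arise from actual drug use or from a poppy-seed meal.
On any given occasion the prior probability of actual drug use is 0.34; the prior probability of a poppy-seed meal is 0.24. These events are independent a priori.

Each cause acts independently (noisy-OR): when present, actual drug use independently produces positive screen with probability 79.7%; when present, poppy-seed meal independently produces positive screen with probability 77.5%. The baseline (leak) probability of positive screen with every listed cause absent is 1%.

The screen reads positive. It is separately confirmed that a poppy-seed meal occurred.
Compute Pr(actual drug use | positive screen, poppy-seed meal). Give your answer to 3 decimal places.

Under noisy-OR, P(positive screen | causes) = 1 − (1−0.01)·∏(1−qᵢ) over the active causes.
Sum P(positive screen|·) weighted by the priors over both values of actual drug use:
  P(positive screen | poppy-seed meal) = 0.77725×0.66 + 0.954782×0.34
        = 0.512985 + 0.324626 = 0.837611
The terms with actual drug use present sum to 0.324626, so
  P(actual drug use | positive screen, poppy-seed meal) = 0.324626 / 0.837611 ≈ 0.388

Pr(actual drug use | positive screen, poppy-seed meal) ≈ 0.388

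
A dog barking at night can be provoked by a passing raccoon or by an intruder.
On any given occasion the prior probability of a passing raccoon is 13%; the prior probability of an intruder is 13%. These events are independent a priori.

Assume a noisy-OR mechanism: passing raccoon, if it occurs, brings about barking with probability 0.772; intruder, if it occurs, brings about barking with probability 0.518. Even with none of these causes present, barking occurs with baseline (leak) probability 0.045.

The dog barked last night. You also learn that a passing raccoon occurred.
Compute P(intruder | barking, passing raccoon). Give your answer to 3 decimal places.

Under noisy-OR, P(barking | causes) = 1 − (1−0.045)·∏(1−qᵢ) over the active causes.
By total probability over both values of intruder:
  P(barking | passing raccoon) = 0.78226·0.87 + 0.895049·0.13
        = 0.680566 + 0.116356 = 0.796922
The terms with intruder present sum to 0.116356, so
  P(intruder | barking, passing raccoon) = 0.116356 / 0.796922 ≈ 0.146

P(intruder | barking, passing raccoon) ≈ 0.146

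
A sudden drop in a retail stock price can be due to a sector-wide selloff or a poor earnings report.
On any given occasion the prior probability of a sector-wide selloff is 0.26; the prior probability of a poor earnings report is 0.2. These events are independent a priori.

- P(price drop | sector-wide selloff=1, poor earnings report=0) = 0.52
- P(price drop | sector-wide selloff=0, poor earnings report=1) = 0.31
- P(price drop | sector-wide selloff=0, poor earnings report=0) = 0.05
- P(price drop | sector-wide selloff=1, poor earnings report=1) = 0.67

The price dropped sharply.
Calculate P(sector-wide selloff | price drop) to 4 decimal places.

P(price drop) = 0.05×0.74×0.8 + 0.31×0.74×0.2 + 0.52×0.26×0.8 + 0.67×0.26×0.2 = 0.029600 + 0.045880 + 0.108160 + 0.034840 = 0.218480
The sector-wide selloff-present share is 0.108160 + 0.034840 = 0.143000.
So P(sector-wide selloff | price drop) = 0.143000/0.218480 ≈ 0.6545.

P(sector-wide selloff | price drop) ≈ 0.6545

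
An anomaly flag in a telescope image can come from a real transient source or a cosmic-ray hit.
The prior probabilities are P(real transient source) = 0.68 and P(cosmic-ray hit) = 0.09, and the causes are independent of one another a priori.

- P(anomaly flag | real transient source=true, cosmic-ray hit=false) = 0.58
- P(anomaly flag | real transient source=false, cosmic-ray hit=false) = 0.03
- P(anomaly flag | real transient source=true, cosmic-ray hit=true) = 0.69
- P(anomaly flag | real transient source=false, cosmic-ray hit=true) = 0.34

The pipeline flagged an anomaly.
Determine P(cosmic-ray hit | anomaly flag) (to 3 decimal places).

P(cosmic-ray hit | anomaly flag) ≈ 0.124

Weight on cosmic-ray hit=true, given the evidence: 0.009792 + 0.042228 = 0.052020
The normalizing constant is 0.03·0.32·0.91 + 0.34·0.32·0.09 + 0.58·0.68·0.91 + 0.69·0.68·0.09 = 0.419660
P(cosmic-ray hit | anomaly flag) = 0.052020/0.419660 ≈ 0.124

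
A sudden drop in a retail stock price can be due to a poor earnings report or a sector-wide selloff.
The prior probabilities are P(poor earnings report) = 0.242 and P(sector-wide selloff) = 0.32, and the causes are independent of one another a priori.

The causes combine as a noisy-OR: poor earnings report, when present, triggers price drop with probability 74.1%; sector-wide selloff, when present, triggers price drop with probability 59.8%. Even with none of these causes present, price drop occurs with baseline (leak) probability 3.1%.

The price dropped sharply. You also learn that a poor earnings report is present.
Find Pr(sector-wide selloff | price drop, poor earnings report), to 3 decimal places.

Pr(sector-wide selloff | price drop, poor earnings report) ≈ 0.361

Under noisy-OR, P(price drop | causes) = 1 − (1−0.031)·∏(1−qᵢ) over the active causes.
For the numerator, keep only sector-wide selloff=true terms: 0.89911·0.32 = 0.287715
The normalizing constant is 0.749029·0.68 + 0.89911·0.32 = 0.797055
P(sector-wide selloff | price drop, poor earnings report) = 0.287715/0.797055 ≈ 0.361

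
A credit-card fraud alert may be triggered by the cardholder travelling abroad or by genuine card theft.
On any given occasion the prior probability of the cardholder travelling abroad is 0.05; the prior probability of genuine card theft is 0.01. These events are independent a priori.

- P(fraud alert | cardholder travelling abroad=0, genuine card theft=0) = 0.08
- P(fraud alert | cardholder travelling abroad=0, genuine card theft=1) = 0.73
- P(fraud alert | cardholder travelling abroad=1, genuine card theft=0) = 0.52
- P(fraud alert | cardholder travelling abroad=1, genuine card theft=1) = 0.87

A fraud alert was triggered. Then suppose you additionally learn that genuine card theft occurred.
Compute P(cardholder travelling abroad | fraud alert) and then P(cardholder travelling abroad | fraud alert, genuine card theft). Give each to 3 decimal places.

P(fraud alert) = 0.08·0.95·0.99 + 0.73·0.95·0.01 + 0.52·0.05·0.99 + 0.87·0.05·0.01 = 0.075240 + 0.006935 + 0.025740 + 0.000435 = 0.108350
The cardholder travelling abroad-present share is 0.025740 + 0.000435 = 0.026175.
Hence the posterior is 0.026175/0.108350 ≈ 0.242.

Now condition on the additional information:
Sum P(fraud alert|·) weighted by the priors over both values of cardholder travelling abroad:
  P(fraud alert | genuine card theft) = 0.73·0.95 + 0.87·0.05
        = 0.693500 + 0.043500 = 0.737000
The terms with cardholder travelling abroad present sum to 0.043500, so
  P(cardholder travelling abroad | fraud alert, genuine card theft) = 0.043500 / 0.737000 ≈ 0.059

P(cardholder travelling abroad | fraud alert) ≈ 0.242; P(cardholder travelling abroad | fraud alert, genuine card theft) ≈ 0.059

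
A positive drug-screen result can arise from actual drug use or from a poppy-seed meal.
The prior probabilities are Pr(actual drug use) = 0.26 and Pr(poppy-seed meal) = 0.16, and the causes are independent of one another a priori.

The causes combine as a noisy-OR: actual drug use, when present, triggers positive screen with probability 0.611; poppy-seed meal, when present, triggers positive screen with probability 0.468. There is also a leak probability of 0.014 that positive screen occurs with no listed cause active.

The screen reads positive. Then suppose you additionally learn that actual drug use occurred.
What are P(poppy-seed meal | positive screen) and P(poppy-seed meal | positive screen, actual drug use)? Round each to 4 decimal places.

Under noisy-OR, P(positive screen | causes) = 1 − (1−0.014)·∏(1−qᵢ) over the active causes.
Sum P(positive screen|·) weighted by the priors over the 4 (actual drug use, poppy-seed meal) configurations:
  P(positive screen) = 0.014·0.74·0.84 + 0.475448·0.74·0.16 + 0.616446·0.26·0.84 + 0.795949·0.26·0.16
        = 0.008702 + 0.056293 + 0.134632 + 0.033111 = 0.232738
The terms with poppy-seed meal present sum to 0.089404, so
  P(poppy-seed meal | positive screen) = 0.089404 / 0.232738 ≈ 0.3841

With the extra evidence:
Sum P(positive screen|·) weighted by the priors over both values of poppy-seed meal:
  P(positive screen | actual drug use) = 0.616446*0.84 + 0.795949*0.16
        = 0.517815 + 0.127352 = 0.645167
The terms with poppy-seed meal present sum to 0.127352, so
  P(poppy-seed meal | positive screen, actual drug use) = 0.127352 / 0.645167 ≈ 0.1974
The drop from 0.3841 to 0.1974 is the explaining-away (discounting) effect.

P(poppy-seed meal | positive screen) ≈ 0.3841; P(poppy-seed meal | positive screen, actual drug use) ≈ 0.1974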